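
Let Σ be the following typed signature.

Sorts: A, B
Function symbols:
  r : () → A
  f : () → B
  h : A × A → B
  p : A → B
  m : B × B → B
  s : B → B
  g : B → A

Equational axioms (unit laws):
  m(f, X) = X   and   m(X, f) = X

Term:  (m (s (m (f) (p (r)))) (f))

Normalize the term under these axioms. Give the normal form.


1. (m (s (m (f) (p (r)))) (f))  →  (s (m (f) (p (r))))
2. (s (m (f) (p (r))))  →  (s (p (r)))

normal form = (s (p (r)))


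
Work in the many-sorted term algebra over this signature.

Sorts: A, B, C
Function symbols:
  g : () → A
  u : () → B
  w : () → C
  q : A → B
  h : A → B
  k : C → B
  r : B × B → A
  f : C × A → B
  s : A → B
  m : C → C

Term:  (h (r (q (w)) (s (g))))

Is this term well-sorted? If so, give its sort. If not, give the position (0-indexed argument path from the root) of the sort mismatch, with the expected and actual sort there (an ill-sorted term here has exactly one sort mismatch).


ill-sorted at position [0, 0, 0]: expected A, got C

      (w) : C
    (q (w)) : ✗ arg 0 at [0, 0, 0] has sort C, expected A
      (g) : A
    (s (g)) : B


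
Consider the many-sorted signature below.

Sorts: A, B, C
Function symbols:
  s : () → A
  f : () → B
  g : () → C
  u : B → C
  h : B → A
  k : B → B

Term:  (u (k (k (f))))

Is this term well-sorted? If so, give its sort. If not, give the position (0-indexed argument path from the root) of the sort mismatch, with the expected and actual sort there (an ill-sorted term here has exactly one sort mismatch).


      (f) : B
    (k (f)) : B
  (k (k (f))) : B
(u (k (k (f)))) : C

well-sorted; sort = C


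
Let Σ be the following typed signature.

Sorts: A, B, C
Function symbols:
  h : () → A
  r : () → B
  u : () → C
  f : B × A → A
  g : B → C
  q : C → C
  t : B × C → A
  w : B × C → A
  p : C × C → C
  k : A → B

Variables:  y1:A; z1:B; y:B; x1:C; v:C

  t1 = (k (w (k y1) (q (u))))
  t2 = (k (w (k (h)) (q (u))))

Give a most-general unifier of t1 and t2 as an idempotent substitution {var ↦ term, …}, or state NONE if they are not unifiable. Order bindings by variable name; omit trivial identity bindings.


{y1 ↦ (h)}


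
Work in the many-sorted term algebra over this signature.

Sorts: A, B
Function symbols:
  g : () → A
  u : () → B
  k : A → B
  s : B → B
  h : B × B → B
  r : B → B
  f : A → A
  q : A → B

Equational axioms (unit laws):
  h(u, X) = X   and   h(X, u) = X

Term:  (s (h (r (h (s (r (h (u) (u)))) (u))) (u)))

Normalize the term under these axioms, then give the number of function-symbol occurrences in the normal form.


1. (s (h (r (h (s (r (h (u) (u)))) (u))) (u)))  →  (s (r (h (s (r (h (u) (u)))) (u))))
2. (s (r (h (s (r (h (u) (u)))) (u))))  →  (s (r (s (r (h (u) (u))))))
3. (s (r (s (r (h (u) (u))))))  →  (s (r (s (r (u)))))
normal form: (s (r (s (r (u)))))

size = 5


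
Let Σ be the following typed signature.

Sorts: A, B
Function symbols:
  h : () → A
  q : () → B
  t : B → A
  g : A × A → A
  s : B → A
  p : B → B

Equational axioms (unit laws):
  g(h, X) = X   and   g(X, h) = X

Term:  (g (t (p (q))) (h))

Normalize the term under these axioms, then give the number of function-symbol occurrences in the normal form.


size = 3

1. (g (t (p (q))) (h))  →  (t (p (q)))
normal form: (t (p (q)))


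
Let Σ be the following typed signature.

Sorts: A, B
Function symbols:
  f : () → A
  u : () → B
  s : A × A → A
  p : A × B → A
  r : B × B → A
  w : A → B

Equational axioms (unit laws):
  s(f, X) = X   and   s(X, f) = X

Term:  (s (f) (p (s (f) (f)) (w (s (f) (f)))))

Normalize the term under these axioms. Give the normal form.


normal form = (p (f) (w (f)))

1. (s (f) (p (s (f) (f)) (w (s (f) (f)))))  →  (p (s (f) (f)) (w (s (f) (f))))
2. (p (s (f) (f)) (w (s (f) (f))))  →  (p (f) (w (s (f) (f))))
3. (p (f) (w (s (f) (f))))  →  (p (f) (w (f)))


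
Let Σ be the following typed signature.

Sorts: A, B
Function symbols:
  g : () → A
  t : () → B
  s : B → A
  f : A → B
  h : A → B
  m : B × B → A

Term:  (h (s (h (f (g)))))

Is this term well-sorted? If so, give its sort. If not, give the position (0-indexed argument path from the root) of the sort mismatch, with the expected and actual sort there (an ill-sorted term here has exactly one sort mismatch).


        (g) : A
      (f (g)) : B
    (h (f (g))) : ✗ arg 0 at [0, 0, 0] has sort B, expected A

ill-sorted at position [0, 0, 0]: expected A, got B


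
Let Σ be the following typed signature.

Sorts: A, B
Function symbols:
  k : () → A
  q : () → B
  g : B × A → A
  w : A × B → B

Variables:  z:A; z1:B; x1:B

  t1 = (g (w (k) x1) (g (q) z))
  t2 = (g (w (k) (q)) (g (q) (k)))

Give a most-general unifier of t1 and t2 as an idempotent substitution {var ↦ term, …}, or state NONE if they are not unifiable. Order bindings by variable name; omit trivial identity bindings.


{x1 ↦ (q), z ↦ (k)}


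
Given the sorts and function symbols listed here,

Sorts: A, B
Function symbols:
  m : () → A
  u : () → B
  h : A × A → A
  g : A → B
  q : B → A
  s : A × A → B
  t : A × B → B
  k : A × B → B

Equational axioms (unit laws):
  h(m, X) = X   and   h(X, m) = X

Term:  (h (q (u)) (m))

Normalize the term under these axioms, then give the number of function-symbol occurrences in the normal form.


size = 2

1. (h (q (u)) (m))  →  (q (u))
normal form: (q (u))


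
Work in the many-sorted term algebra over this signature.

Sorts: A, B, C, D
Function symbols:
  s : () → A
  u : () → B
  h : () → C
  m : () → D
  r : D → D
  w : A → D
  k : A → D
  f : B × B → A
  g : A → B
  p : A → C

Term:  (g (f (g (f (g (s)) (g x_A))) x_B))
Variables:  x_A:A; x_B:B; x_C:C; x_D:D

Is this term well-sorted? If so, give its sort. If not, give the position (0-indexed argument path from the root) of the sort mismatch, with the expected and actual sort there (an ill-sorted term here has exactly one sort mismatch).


          (s) : A
        (g (s)) : B
          x_A : A
        (g x_A) : B
      (f (g (s)) (g x_A)) : A
    (g (f (g (s)) (g x_A))) : B
    x_B : B
  (f (g (f (g (s)) (g x_A))) x_B) : A
(g (f (g (f (g (s)) (g x_A))) x_B)) : B

well-sorted; sort = B


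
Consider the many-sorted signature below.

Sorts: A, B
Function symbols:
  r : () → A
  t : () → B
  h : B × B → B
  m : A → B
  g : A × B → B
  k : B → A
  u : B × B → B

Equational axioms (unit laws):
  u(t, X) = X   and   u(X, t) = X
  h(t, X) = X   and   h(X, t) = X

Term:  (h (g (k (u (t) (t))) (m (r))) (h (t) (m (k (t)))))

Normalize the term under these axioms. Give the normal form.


1. (h (g (k (u (t) (t))) (m (r))) (h (t) (m (k (t)))))  →  (h (g (k (t)) (m (r))) (h (t) (m (k (t)))))
2. (h (g (k (t)) (m (r))) (h (t) (m (k (t)))))  →  (h (g (k (t)) (m (r))) (m (k (t))))

normal form = (h (g (k (t)) (m (r))) (m (k (t))))


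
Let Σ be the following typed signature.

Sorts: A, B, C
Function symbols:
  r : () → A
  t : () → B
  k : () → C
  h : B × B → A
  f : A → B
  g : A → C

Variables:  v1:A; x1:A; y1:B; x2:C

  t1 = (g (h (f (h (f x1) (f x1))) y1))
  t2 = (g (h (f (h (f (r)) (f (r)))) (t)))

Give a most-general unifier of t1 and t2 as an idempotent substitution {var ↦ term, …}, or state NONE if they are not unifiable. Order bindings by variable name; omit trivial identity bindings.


{x1 ↦ (r), y1 ↦ (t)}


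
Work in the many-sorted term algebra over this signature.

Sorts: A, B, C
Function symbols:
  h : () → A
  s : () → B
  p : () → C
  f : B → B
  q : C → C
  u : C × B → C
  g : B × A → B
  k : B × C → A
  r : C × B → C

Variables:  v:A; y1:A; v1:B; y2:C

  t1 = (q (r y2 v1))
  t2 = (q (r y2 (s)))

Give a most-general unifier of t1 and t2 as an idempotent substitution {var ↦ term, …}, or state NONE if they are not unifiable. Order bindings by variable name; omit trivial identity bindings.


{v1 ↦ (s)}


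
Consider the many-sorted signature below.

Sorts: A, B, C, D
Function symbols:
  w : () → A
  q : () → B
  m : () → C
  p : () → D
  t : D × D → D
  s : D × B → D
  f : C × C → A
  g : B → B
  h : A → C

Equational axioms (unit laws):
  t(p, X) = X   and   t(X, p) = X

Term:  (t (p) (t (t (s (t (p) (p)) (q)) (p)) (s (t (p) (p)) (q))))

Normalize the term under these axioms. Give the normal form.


1. (t (p) (t (t (s (t (p) (p)) (q)) (p)) (s (t (p) (p)) (q))))  →  (t (t (s (t (p) (p)) (q)) (p)) (s (t (p) (p)) (q)))
2. (t (t (s (t (p) (p)) (q)) (p)) (s (t (p) (p)) (q)))  →  (t (s (t (p) (p)) (q)) (s (t (p) (p)) (q)))
3. (t (s (t (p) (p)) (q)) (s (t (p) (p)) (q)))  →  (t (s (p) (q)) (s (t (p) (p)) (q)))
4. (t (s (p) (q)) (s (t (p) (p)) (q)))  →  (t (s (p) (q)) (s (p) (q)))

normal form = (t (s (p) (q)) (s (p) (q)))


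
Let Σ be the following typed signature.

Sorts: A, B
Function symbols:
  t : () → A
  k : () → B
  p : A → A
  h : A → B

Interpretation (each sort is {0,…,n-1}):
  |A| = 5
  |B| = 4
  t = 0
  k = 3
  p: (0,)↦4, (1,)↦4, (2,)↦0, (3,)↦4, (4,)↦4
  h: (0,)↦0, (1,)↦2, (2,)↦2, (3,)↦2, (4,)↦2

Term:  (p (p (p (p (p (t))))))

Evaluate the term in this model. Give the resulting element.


value = 4

  t = 0
  (p (t)) = p(0,) = 4
  (p (p (t))) = p(4,) = 4
  (p (p (p (t)))) = p(4,) = 4
  (p (p (p (p (t))))) = p(4,) = 4
  (p (p (p (p (p (t)))))) = p(4,) = 4


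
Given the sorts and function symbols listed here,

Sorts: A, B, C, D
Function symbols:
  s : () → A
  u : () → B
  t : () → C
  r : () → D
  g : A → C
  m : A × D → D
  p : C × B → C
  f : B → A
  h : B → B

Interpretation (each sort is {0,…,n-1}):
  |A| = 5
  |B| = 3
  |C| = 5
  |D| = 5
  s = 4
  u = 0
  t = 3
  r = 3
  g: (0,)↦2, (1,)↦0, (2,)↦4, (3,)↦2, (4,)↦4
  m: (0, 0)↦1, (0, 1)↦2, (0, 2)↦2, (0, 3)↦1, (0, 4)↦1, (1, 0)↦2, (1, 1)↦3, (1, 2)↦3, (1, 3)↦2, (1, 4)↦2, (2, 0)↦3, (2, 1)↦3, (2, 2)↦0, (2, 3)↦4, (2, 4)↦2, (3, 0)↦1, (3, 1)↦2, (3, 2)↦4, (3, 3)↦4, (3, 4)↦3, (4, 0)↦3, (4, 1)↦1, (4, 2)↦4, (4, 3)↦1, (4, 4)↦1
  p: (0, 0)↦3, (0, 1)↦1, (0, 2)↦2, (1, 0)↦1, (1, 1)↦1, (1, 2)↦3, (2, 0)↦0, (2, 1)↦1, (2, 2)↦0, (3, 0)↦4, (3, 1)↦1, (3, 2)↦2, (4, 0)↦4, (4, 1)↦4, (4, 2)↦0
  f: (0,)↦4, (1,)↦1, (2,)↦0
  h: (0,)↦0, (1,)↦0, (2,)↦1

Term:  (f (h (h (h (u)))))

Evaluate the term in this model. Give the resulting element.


value = 4

  u = 0
  (h (u)) = h(0,) = 0
  (h (h (u))) = h(0,) = 0
  (h (h (h (u)))) = h(0,) = 0
  (f (h (h (h (u))))) = f(0,) = 4


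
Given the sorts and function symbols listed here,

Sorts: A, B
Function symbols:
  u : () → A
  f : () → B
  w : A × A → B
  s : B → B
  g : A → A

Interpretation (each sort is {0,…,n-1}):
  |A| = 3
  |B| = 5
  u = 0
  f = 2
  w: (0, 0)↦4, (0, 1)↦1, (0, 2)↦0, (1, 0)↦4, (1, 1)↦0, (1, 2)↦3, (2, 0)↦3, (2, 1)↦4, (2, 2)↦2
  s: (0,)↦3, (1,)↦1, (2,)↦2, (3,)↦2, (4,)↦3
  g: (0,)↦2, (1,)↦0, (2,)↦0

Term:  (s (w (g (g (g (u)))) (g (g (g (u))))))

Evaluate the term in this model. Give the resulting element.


value = 2

  u = 0
  (g (u)) = g(0,) = 2
  (g (g (u))) = g(2,) = 0
  (g (g (g (u)))) = g(0,) = 2
  u = 0
  (g (u)) = g(0,) = 2
  (g (g (u))) = g(2,) = 0
  (g (g (g (u)))) = g(0,) = 2
  (w (g (g (g (u)))) (g (g (g (u))))) = w(2, 2) = 2
  (s (w (g (g (g (u)))) (g (g (g (u)))))) = s(2,) = 2


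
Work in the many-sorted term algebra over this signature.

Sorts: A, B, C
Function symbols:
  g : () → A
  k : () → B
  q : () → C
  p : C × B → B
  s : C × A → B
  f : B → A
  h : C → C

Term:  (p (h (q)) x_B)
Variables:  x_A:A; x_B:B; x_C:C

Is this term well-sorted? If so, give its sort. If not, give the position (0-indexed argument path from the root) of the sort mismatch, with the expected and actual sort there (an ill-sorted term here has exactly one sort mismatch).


    (q) : C
  (h (q)) : C
  x_B : B
(p (h (q)) x_B) : B

well-sorted; sort = B


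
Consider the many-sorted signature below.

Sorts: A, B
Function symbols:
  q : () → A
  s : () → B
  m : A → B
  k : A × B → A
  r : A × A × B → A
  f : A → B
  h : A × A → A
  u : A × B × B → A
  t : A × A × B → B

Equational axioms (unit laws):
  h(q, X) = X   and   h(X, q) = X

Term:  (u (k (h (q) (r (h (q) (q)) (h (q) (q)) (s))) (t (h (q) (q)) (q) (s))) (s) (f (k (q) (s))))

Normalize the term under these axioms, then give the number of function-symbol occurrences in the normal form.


size = 15

1. (u (k (h (q) (r (h (q) (q)) (h (q) (q)) (s))) (t (h (q) (q)) (q) (s))) (s) (f (k (q) (s))))  →  (u (k (r (h (q) (q)) (h (q) (q)) (s)) (t (h (q) (q)) (q) (s))) (s) (f (k (q) (s))))
2. (u (k (r (h (q) (q)) (h (q) (q)) (s)) (t (h (q) (q)) (q) (s))) (s) (f (k (q) (s))))  →  (u (k (r (q) (h (q) (q)) (s)) (t (h (q) (q)) (q) (s))) (s) (f (k (q) (s))))
3. (u (k (r (q) (h (q) (q)) (s)) (t (h (q) (q)) (q) (s))) (s) (f (k (q) (s))))  →  (u (k (r (q) (q) (s)) (t (h (q) (q)) (q) (s))) (s) (f (k (q) (s))))
4. (u (k (r (q) (q) (s)) (t (h (q) (q)) (q) (s))) (s) (f (k (q) (s))))  →  (u (k (r (q) (q) (s)) (t (q) (q) (s))) (s) (f (k (q) (s))))
normal form: (u (k (r (q) (q) (s)) (t (q) (q) (s))) (s) (f (k (q) (s))))


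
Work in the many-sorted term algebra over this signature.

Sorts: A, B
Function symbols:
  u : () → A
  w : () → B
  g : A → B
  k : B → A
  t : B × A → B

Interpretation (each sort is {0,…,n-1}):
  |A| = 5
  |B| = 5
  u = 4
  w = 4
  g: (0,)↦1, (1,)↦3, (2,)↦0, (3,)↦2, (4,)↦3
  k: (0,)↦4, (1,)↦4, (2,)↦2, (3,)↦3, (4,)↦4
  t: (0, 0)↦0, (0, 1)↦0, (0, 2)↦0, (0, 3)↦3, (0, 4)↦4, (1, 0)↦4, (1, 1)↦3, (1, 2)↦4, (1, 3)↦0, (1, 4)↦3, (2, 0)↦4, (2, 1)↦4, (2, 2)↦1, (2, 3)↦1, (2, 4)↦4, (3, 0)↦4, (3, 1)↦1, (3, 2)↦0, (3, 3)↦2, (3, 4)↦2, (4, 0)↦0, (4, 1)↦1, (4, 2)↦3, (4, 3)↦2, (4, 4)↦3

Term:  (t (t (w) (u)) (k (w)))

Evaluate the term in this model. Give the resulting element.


  w = 4
  u = 4
  (t (w) (u)) = t(4, 4) = 3
  w = 4
  (k (w)) = k(4,) = 4
  (t (t (w) (u)) (k (w))) = t(3, 4) = 2

value = 2


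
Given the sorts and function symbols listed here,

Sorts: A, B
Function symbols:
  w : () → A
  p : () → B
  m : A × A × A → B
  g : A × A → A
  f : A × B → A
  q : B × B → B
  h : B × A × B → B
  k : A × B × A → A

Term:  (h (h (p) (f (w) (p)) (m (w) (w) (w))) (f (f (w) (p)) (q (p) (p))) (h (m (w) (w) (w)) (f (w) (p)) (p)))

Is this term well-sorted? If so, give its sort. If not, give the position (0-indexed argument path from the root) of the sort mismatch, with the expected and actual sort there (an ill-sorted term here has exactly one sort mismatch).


well-sorted; sort = B

    (p) : B
      (w) : A
      (p) : B
    (f (w) (p)) : A
      (w) : A
      (w) : A
      (w) : A
    (m (w) (w) (w)) : B
  (h (p) (f (w) (p)) (m (w) (w) (w))) : B
      (w) : A
      (p) : B
    (f (w) (p)) : A
      (p) : B
      (p) : B
    (q (p) (p)) : B
  (f (f (w) (p)) (q (p) (p))) : A
      (w) : A
      (w) : A
      (w) : A
    (m (w) (w) (w)) : B
      (w) : A
      (p) : B
    (f (w) (p)) : A
    (p) : B
  (h (m (w) (w) (w)) (f (w) (p)) (p)) : B
(h (h (p) (f (w) (p)) (m (w) (w) (w))) (f (f (w) (p)) (q (p) (p))) (h (m (w) (w) (w)) (f (w) (p)) (p))) : B


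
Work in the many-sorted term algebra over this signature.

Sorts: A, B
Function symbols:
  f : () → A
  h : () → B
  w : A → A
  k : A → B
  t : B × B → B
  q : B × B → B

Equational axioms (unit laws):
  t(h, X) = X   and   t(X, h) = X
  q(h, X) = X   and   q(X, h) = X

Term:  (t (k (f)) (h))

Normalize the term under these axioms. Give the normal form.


1. (t (k (f)) (h))  →  (k (f))

normal form = (k (f))


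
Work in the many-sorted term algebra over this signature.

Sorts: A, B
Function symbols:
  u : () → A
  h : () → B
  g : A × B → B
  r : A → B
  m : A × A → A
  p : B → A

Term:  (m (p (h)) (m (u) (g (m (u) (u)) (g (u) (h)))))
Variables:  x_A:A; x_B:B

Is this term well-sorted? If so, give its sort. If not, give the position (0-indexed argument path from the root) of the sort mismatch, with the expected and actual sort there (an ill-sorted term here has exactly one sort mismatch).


ill-sorted at position [1, 1]: expected A, got B

    (h) : B
  (p (h)) : A
    (u) : A
        (u) : A
        (u) : A
      (m (u) (u)) : A
        (u) : A
        (h) : B
      (g (u) (h)) : B
    (g (m (u) (u)) (g (u) (h))) : B
  (m (u) (g (m (u) (u)) (g (u) (h)))) : ✗ arg 1 at [1, 1] has sort B, expected A


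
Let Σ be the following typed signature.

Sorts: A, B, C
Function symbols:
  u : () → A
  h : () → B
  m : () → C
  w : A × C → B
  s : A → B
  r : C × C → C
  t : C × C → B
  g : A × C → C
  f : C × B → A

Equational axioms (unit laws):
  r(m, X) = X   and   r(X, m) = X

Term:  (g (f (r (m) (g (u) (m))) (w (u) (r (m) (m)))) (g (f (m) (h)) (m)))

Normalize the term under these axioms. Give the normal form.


1. (g (f (r (m) (g (u) (m))) (w (u) (r (m) (m)))) (g (f (m) (h)) (m)))  →  (g (f (g (u) (m)) (w (u) (r (m) (m)))) (g (f (m) (h)) (m)))
2. (g (f (g (u) (m)) (w (u) (r (m) (m)))) (g (f (m) (h)) (m)))  →  (g (f (g (u) (m)) (w (u) (m))) (g (f (m) (h)) (m)))

normal form = (g (f (g (u) (m)) (w (u) (m))) (g (f (m) (h)) (m)))


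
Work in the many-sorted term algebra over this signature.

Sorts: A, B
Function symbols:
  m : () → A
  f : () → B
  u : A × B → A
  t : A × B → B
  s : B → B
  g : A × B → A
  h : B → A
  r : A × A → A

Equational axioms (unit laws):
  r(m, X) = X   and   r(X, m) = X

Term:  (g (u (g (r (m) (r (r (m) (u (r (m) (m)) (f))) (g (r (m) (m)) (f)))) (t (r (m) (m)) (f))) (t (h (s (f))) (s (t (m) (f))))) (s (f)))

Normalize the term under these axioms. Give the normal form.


normal form = (g (u (g (r (u (m) (f)) (g (m) (f))) (t (m) (f))) (t (h (s (f))) (s (t (m) (f))))) (s (f)))

1. (g (u (g (r (m) (r (r (m) (u (r (m) (m)) (f))) (g (r (m) (m)) (f)))) (t (r (m) (m)) (f))) (t (h (s (f))) (s (t (m) (f))))) (s (f)))  →  (g (u (g (r (r (m) (u (r (m) (m)) (f))) (g (r (m) (m)) (f))) (t (r (m) (m)) (f))) (t (h (s (f))) (s (t (m) (f))))) (s (f)))
2. (g (u (g (r (r (m) (u (r (m) (m)) (f))) (g (r (m) (m)) (f))) (t (r (m) (m)) (f))) (t (h (s (f))) (s (t (m) (f))))) (s (f)))  →  (g (u (g (r (u (r (m) (m)) (f)) (g (r (m) (m)) (f))) (t (r (m) (m)) (f))) (t (h (s (f))) (s (t (m) (f))))) (s (f)))
3. (g (u (g (r (u (r (m) (m)) (f)) (g (r (m) (m)) (f))) (t (r (m) (m)) (f))) (t (h (s (f))) (s (t (m) (f))))) (s (f)))  →  (g (u (g (r (u (m) (f)) (g (r (m) (m)) (f))) (t (r (m) (m)) (f))) (t (h (s (f))) (s (t (m) (f))))) (s (f)))
4. (g (u (g (r (u (m) (f)) (g (r (m) (m)) (f))) (t (r (m) (m)) (f))) (t (h (s (f))) (s (t (m) (f))))) (s (f)))  →  (g (u (g (r (u (m) (f)) (g (m) (f))) (t (r (m) (m)) (f))) (t (h (s (f))) (s (t (m) (f))))) (s (f)))
5. (g (u (g (r (u (m) (f)) (g (m) (f))) (t (r (m) (m)) (f))) (t (h (s (f))) (s (t (m) (f))))) (s (f)))  →  (g (u (g (r (u (m) (f)) (g (m) (f))) (t (m) (f))) (t (h (s (f))) (s (t (m) (f))))) (s (f)))


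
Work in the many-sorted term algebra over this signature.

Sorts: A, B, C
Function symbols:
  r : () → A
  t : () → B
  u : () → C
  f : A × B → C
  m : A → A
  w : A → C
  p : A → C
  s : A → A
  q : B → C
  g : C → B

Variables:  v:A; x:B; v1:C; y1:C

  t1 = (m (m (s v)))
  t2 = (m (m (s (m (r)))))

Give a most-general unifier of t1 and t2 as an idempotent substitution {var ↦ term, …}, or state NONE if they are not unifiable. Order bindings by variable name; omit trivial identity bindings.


{v ↦ (m (r))}


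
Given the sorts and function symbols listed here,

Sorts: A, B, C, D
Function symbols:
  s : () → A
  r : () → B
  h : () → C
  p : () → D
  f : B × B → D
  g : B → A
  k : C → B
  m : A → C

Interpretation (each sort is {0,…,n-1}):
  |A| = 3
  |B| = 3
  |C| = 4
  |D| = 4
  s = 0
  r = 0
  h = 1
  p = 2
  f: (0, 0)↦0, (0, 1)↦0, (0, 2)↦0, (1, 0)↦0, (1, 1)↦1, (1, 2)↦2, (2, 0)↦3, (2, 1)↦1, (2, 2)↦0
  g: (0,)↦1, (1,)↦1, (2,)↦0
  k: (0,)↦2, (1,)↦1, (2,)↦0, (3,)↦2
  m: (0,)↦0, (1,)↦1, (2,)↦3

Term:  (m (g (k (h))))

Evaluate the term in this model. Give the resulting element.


value = 1

  h = 1
  (k (h)) = k(1,) = 1
  (g (k (h))) = g(1,) = 1
  (m (g (k (h)))) = m(1,) = 1


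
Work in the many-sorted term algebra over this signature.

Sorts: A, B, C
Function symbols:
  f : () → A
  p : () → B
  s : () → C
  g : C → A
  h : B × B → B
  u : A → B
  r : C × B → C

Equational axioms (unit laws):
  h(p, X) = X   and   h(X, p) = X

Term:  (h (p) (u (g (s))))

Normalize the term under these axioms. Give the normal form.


normal form = (u (g (s)))

1. (h (p) (u (g (s))))  →  (u (g (s)))


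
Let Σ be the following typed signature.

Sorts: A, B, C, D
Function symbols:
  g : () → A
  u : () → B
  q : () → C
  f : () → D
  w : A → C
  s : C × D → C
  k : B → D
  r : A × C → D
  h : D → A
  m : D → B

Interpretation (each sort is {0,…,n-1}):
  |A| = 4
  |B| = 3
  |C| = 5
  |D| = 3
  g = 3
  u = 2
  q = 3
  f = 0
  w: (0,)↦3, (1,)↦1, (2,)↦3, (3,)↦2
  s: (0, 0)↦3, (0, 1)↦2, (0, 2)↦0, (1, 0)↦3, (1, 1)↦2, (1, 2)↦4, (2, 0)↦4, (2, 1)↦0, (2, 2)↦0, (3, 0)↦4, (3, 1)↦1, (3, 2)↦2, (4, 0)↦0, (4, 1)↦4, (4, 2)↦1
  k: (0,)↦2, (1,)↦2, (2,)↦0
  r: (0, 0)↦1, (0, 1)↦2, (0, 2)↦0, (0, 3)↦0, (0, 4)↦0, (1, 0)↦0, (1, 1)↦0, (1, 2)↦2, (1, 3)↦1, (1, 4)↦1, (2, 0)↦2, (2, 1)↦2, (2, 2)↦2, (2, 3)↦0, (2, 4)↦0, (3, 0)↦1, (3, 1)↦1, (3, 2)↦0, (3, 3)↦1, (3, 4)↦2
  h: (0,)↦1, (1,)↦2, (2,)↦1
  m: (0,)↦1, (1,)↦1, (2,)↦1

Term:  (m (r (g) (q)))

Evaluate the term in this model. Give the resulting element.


value = 1

  g = 3
  q = 3
  (r (g) (q)) = r(3, 3) = 1
  (m (r (g) (q))) = m(1,) = 1


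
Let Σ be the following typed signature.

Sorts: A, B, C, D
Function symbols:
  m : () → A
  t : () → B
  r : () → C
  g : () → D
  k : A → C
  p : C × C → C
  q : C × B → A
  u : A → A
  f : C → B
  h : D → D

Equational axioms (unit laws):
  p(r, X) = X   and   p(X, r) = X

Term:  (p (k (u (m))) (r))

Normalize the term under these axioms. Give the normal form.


1. (p (k (u (m))) (r))  →  (k (u (m)))

normal form = (k (u (m)))


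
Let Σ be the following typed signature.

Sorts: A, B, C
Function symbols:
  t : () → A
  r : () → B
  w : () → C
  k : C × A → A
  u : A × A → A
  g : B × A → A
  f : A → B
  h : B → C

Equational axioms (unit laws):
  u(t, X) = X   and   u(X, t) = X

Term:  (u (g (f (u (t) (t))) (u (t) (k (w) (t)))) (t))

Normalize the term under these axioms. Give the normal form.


1. (u (g (f (u (t) (t))) (u (t) (k (w) (t)))) (t))  →  (g (f (u (t) (t))) (u (t) (k (w) (t))))
2. (g (f (u (t) (t))) (u (t) (k (w) (t))))  →  (g (f (t)) (u (t) (k (w) (t))))
3. (g (f (t)) (u (t) (k (w) (t))))  →  (g (f (t)) (k (w) (t)))

normal form = (g (f (t)) (k (w) (t)))


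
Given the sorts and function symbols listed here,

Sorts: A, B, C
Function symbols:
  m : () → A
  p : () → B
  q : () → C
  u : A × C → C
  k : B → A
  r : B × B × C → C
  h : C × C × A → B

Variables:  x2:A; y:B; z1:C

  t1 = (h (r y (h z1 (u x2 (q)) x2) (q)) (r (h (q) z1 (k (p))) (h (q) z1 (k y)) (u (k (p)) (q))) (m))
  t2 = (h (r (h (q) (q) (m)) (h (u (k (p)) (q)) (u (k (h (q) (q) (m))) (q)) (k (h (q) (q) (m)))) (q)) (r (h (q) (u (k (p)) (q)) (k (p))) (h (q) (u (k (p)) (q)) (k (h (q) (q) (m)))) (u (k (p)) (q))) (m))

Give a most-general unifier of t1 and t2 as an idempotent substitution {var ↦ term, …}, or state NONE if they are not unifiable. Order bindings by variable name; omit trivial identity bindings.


{x2 ↦ (k (h (q) (q) (m))), y ↦ (h (q) (q) (m)), z1 ↦ (u (k (p)) (q))}


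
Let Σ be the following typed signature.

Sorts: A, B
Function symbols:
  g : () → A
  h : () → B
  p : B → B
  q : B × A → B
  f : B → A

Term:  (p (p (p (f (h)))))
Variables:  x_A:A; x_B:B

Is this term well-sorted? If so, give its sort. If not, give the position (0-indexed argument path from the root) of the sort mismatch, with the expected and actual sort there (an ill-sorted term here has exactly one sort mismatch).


ill-sorted at position [0, 0, 0]: expected B, got A

        (h) : B
      (f (h)) : A
    (p (f (h))) : ✗ arg 0 at [0, 0, 0] has sort A, expected B


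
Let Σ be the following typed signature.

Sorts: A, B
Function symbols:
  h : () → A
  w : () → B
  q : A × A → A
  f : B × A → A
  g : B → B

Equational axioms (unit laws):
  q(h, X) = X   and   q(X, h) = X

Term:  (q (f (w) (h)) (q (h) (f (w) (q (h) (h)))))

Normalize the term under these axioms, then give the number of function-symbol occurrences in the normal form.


size = 7

1. (q (f (w) (h)) (q (h) (f (w) (q (h) (h)))))  →  (q (f (w) (h)) (f (w) (q (h) (h))))
2. (q (f (w) (h)) (f (w) (q (h) (h))))  →  (q (f (w) (h)) (f (w) (h)))
normal form: (q (f (w) (h)) (f (w) (h)))


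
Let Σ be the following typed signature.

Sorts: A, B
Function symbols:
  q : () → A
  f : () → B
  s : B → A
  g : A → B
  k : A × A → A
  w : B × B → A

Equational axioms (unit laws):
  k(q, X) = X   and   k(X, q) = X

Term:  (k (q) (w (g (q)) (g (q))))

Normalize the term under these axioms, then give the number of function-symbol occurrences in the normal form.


1. (k (q) (w (g (q)) (g (q))))  →  (w (g (q)) (g (q)))
normal form: (w (g (q)) (g (q)))

size = 5


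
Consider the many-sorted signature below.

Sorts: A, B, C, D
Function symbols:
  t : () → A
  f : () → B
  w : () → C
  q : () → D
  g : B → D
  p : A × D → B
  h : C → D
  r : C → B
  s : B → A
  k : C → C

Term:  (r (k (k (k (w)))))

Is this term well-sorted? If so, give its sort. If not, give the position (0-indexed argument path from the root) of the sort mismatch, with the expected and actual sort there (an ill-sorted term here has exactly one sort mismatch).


        (w) : C
      (k (w)) : C
    (k (k (w))) : C
  (k (k (k (w)))) : C
(r (k (k (k (w))))) : B

well-sorted; sort = B


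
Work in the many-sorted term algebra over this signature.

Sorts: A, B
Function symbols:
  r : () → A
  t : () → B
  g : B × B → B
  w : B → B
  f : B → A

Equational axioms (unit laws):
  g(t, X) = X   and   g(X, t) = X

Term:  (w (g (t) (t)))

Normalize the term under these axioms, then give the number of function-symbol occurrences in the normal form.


size = 2

1. (w (g (t) (t)))  →  (w (t))
normal form: (w (t))


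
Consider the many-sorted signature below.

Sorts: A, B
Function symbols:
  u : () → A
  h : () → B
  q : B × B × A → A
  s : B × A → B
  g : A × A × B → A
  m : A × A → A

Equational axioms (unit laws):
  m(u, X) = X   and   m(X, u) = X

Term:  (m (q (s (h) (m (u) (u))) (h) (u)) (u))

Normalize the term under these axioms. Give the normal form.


normal form = (q (s (h) (u)) (h) (u))

1. (m (q (s (h) (m (u) (u))) (h) (u)) (u))  →  (q (s (h) (m (u) (u))) (h) (u))
2. (q (s (h) (m (u) (u))) (h) (u))  →  (q (s (h) (u)) (h) (u))


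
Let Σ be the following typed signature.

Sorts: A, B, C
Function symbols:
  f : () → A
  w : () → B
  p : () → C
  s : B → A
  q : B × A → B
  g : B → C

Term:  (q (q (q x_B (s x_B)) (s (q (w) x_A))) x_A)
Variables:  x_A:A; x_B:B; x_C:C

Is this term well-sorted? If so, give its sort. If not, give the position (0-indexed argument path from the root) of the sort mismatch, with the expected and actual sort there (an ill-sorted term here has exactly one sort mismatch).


      x_B : B
        x_B : B
      (s x_B) : A
    (q x_B (s x_B)) : B
        (w) : B
        x_A : A
      (q (w) x_A) : B
    (s (q (w) x_A)) : A
  (q (q x_B (s x_B)) (s (q (w) x_A))) : B
  x_A : A
(q (q (q x_B (s x_B)) (s (q (w) x_A))) x_A) : B

well-sorted; sort = B


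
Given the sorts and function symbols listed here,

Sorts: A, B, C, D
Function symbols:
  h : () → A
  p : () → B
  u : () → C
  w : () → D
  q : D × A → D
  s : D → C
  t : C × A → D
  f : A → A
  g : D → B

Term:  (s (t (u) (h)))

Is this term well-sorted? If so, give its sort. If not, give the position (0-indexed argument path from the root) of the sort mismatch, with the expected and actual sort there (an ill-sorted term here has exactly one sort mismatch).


well-sorted; sort = C

    (u) : C
    (h) : A
  (t (u) (h)) : D
(s (t (u) (h))) : C


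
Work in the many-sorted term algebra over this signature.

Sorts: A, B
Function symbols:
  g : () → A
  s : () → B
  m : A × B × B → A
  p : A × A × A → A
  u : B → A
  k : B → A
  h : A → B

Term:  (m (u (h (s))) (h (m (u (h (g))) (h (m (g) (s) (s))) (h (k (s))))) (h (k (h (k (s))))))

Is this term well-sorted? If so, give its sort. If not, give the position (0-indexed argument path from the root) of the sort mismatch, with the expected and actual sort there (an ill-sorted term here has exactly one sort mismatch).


      (s) : B
    (h (s)) : ✗ arg 0 at [0, 0, 0] has sort B, expected A
          (g) : A
        (h (g)) : B
      (u (h (g))) : A
          (g) : A
          (s) : B
          (s) : B
        (m (g) (s) (s)) : A
      (h (m (g) (s) (s))) : B
          (s) : B
        (k (s)) : A
      (h (k (s))) : B
    (m (u (h (g))) (h (m (g) (s) (s))) (h (k (s)))) : A
  (h (m (u (h (g))) (h (m (g) (s) (s))) (h (k (s))))) : B
          (s) : B
        (k (s)) : A
      (h (k (s))) : B
    (k (h (k (s)))) : A
  (h (k (h (k (s))))) : B

ill-sorted at position [0, 0, 0]: expected A, got B


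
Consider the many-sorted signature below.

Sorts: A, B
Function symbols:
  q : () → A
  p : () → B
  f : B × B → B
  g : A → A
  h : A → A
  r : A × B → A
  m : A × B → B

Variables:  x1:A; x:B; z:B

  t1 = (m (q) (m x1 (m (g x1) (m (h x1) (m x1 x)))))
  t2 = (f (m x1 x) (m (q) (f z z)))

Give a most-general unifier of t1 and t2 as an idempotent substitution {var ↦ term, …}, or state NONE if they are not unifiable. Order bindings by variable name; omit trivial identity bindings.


head clash or occurs-check failure — not unifiable

NONE (not unifiable)


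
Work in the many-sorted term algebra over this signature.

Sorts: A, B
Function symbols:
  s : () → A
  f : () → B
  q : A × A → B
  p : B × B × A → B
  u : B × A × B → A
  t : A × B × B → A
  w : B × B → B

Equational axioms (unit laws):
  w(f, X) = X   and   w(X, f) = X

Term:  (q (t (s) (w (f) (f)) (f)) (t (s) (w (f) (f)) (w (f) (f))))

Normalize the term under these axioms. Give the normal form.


normal form = (q (t (s) (f) (f)) (t (s) (f) (f)))

1. (q (t (s) (w (f) (f)) (f)) (t (s) (w (f) (f)) (w (f) (f))))  →  (q (t (s) (f) (f)) (t (s) (w (f) (f)) (w (f) (f))))
2. (q (t (s) (f) (f)) (t (s) (w (f) (f)) (w (f) (f))))  →  (q (t (s) (f) (f)) (t (s) (f) (w (f) (f))))
3. (q (t (s) (f) (f)) (t (s) (f) (w (f) (f))))  →  (q (t (s) (f) (f)) (t (s) (f) (f)))


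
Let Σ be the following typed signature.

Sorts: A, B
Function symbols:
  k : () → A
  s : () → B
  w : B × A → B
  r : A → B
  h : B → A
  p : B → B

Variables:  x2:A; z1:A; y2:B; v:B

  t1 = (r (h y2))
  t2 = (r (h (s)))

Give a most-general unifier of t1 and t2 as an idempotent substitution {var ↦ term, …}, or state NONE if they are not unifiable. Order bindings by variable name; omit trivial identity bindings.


{y2 ↦ (s)}


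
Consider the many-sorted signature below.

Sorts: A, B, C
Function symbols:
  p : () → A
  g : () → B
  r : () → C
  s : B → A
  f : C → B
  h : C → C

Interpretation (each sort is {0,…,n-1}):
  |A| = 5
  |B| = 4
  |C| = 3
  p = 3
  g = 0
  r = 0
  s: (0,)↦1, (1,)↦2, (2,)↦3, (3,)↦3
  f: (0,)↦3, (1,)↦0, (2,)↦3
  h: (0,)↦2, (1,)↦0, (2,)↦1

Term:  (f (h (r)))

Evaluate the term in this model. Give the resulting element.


  r = 0
  (h (r)) = h(0,) = 2
  (f (h (r))) = f(2,) = 3

value = 3


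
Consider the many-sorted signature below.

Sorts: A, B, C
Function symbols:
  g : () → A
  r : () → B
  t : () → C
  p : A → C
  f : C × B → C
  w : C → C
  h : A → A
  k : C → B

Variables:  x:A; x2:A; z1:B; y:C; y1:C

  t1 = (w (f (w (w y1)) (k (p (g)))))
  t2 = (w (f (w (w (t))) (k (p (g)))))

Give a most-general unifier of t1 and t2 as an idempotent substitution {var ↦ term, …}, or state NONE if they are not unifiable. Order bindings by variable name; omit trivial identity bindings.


{y1 ↦ (t)}


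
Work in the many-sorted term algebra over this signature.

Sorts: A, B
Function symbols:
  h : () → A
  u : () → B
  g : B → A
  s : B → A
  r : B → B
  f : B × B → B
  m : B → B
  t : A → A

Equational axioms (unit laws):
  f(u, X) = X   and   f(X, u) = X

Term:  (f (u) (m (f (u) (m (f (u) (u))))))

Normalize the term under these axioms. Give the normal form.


normal form = (m (m (u)))

1. (f (u) (m (f (u) (m (f (u) (u))))))  →  (m (f (u) (m (f (u) (u)))))
2. (m (f (u) (m (f (u) (u)))))  →  (m (m (f (u) (u))))
3. (m (m (f (u) (u))))  →  (m (m (u)))


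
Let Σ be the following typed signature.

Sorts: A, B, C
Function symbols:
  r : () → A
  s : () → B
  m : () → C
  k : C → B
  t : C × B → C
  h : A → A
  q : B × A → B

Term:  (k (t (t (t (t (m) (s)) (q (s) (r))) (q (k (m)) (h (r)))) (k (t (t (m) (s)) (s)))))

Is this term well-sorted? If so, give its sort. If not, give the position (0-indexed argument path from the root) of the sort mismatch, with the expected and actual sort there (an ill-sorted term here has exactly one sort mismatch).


          (m) : C
          (s) : B
        (t (m) (s)) : C
          (s) : B
          (r) : A
        (q (s) (r)) : B
      (t (t (m) (s)) (q (s) (r))) : C
          (m) : C
        (k (m)) : B
          (r) : A
        (h (r)) : A
      (q (k (m)) (h (r))) : B
    (t (t (t (m) (s)) (q (s) (r))) (q (k (m)) (h (r)))) : C
          (m) : C
          (s) : B
        (t (m) (s)) : C
        (s) : B
      (t (t (m) (s)) (s)) : C
    (k (t (t (m) (s)) (s))) : B
  (t (t (t (t (m) (s)) (q (s) (r))) (q (k (m)) (h (r)))) (k (t (t (m) (s)) (s)))) : C
(k (t (t (t (t (m) (s)) (q (s) (r))) (q (k (m)) (h (r)))) (k (t (t (m) (s)) (s))))) : B

well-sorted; sort = B


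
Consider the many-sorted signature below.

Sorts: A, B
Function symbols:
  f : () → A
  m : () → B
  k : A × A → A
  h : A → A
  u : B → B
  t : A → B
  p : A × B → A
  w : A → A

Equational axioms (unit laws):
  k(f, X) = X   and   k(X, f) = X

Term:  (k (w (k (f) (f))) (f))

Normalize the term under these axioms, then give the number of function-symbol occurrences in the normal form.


size = 2

1. (k (w (k (f) (f))) (f))  →  (w (k (f) (f)))
2. (w (k (f) (f)))  →  (w (f))
normal form: (w (f))


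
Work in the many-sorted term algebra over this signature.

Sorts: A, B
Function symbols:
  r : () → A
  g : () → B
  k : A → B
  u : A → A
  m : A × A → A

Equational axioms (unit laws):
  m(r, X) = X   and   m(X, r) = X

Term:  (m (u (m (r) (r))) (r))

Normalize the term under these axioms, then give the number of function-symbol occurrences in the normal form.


size = 2

1. (m (u (m (r) (r))) (r))  →  (u (m (r) (r)))
2. (u (m (r) (r)))  →  (u (r))
normal form: (u (r))


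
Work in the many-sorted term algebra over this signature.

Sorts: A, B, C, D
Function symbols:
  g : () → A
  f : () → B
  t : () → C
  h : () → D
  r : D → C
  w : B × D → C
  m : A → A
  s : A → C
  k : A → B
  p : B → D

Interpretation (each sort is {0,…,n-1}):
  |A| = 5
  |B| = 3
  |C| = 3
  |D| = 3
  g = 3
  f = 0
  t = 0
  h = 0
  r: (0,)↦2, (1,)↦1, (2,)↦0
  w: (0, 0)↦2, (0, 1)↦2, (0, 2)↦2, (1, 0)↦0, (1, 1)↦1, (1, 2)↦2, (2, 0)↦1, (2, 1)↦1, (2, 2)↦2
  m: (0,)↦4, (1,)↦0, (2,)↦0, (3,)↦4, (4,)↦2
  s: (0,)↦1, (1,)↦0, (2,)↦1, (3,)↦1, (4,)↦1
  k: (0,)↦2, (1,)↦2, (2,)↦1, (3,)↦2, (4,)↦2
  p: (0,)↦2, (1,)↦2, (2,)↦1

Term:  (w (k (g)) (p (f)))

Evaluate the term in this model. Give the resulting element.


value = 2

  g = 3
  (k (g)) = k(3,) = 2
  f = 0
  (p (f)) = p(0,) = 2
  (w (k (g)) (p (f))) = w(2, 2) = 2


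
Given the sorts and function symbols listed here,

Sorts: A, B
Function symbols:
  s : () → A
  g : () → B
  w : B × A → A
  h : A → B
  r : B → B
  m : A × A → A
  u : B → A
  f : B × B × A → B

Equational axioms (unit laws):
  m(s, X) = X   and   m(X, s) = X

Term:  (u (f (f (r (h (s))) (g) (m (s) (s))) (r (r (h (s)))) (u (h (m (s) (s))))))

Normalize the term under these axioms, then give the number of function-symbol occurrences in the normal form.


size = 15

1. (u (f (f (r (h (s))) (g) (m (s) (s))) (r (r (h (s)))) (u (h (m (s) (s))))))  →  (u (f (f (r (h (s))) (g) (s)) (r (r (h (s)))) (u (h (m (s) (s))))))
2. (u (f (f (r (h (s))) (g) (s)) (r (r (h (s)))) (u (h (m (s) (s))))))  →  (u (f (f (r (h (s))) (g) (s)) (r (r (h (s)))) (u (h (s)))))
normal form: (u (f (f (r (h (s))) (g) (s)) (r (r (h (s)))) (u (h (s)))))


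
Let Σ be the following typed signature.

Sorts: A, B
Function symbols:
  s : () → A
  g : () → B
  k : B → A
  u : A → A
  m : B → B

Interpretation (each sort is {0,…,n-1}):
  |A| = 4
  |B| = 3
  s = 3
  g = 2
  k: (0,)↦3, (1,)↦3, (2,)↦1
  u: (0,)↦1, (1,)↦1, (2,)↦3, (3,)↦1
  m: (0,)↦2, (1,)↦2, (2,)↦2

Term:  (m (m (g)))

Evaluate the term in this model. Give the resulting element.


  g = 2
  (m (g)) = m(2,) = 2
  (m (m (g))) = m(2,) = 2

value = 2


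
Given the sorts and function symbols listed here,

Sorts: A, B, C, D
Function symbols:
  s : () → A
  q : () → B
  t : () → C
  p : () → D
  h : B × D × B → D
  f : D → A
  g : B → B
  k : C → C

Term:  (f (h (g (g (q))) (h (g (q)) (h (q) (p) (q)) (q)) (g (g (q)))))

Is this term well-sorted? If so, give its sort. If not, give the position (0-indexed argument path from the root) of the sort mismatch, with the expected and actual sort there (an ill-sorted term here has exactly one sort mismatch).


well-sorted; sort = A

        (q) : B
      (g (q)) : B
    (g (g (q))) : B
        (q) : B
      (g (q)) : B
        (q) : B
        (p) : D
        (q) : B
      (h (q) (p) (q)) : D
      (q) : B
    (h (g (q)) (h (q) (p) (q)) (q)) : D
        (q) : B
      (g (q)) : B
    (g (g (q))) : B
  (h (g (g (q))) (h (g (q)) (h (q) (p) (q)) (q)) (g (g (q)))) : D
(f (h (g (g (q))) (h (g (q)) (h (q) (p) (q)) (q)) (g (g (q))))) : A


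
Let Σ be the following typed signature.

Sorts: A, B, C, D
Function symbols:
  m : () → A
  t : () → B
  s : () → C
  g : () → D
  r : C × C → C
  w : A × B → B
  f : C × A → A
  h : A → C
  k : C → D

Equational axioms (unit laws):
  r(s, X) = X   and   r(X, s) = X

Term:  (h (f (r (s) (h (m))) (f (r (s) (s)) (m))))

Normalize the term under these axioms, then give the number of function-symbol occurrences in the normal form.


size = 7

1. (h (f (r (s) (h (m))) (f (r (s) (s)) (m))))  →  (h (f (h (m)) (f (r (s) (s)) (m))))
2. (h (f (h (m)) (f (r (s) (s)) (m))))  →  (h (f (h (m)) (f (s) (m))))
normal form: (h (f (h (m)) (f (s) (m))))


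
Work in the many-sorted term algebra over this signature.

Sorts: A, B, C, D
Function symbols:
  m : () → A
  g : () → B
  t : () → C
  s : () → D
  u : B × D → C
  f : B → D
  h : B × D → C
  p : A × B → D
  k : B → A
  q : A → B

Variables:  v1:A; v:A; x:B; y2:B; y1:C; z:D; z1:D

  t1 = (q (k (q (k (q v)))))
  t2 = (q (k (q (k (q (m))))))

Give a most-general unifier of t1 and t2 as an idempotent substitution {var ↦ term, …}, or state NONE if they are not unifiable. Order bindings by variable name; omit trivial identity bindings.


{v ↦ (m)}


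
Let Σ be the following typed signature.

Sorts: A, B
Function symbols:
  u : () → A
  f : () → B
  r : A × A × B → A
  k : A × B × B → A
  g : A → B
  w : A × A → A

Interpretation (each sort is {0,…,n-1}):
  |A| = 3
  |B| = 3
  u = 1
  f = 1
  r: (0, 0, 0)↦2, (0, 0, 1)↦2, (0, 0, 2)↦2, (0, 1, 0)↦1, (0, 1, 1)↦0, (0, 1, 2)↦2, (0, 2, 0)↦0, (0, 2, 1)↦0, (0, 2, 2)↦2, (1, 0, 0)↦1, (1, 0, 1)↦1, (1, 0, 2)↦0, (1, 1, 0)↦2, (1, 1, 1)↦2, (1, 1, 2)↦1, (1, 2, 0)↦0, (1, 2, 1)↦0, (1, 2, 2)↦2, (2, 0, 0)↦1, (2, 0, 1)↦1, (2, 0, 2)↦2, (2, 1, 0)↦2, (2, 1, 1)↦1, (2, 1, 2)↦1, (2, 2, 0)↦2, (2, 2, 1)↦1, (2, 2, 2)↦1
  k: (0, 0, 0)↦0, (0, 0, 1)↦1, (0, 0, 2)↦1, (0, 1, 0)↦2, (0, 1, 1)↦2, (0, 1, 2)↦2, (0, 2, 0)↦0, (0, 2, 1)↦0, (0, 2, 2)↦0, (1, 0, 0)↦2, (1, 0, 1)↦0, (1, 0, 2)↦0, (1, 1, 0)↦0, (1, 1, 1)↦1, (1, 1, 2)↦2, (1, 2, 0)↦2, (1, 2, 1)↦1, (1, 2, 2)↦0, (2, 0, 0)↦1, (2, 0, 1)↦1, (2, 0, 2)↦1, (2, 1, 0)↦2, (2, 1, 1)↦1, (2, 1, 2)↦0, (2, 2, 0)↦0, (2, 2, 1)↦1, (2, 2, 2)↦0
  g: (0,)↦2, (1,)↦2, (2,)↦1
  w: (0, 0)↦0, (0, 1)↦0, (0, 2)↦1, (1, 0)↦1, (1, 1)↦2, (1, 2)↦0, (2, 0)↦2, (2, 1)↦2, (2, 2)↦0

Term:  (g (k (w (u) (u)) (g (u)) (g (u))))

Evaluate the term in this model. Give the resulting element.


value = 2

  u = 1
  u = 1
  (w (u) (u)) = w(1, 1) = 2
  u = 1
  (g (u)) = g(1,) = 2
  u = 1
  (g (u)) = g(1,) = 2
  (k (w (u) (u)) (g (u)) (g (u))) = k(2, 2, 2) = 0
  (g (k (w (u) (u)) (g (u)) (g (u)))) = g(0,) = 2
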